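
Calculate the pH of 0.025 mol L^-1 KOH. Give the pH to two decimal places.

KOH is a strong base; [OH-] = 0.025 M.
pOH = -log(0.025) = 1.60
pH = 14.00 - 1.60 = 12.40

pH = 12.40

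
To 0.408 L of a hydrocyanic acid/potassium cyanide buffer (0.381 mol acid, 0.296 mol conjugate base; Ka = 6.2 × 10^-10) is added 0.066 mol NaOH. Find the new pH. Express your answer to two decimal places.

OH- converts HCN to CN-: HCN → 0.315 mol, CN- → 0.362 mol.
pKa = −log(6.2 × 10^-10) = 9.208
pH = pKa + log([A⁻]/[HA]) = 9.208 + log(0.362/0.315) = 9.208 +0.060

pH = 9.27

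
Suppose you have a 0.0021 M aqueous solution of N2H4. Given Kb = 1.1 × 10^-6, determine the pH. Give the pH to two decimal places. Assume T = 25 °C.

N2H4 + H2O ⇌ N2H5+ + OH-
Let x = [OH-] at equilibrium. Kb = x²/(0.0021 − x).
Neglecting x in the denominator: x = √(1.1 × 10^-6 × 0.0021) = 4.81 × 10^-5 M
Check: 2.3% ionized — well under 5%, approximation valid.
pOH = 4.32, so pH = 14.00 − pOH = 9.68

pH = 9.68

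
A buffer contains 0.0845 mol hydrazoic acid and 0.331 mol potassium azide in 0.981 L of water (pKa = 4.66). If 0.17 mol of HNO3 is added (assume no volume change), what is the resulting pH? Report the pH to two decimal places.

pH = 4.46

After neutralization: n(HN3) = 0.255 mol, n(N3-) = 0.161 mol.
Henderson–Hasselbalch with mole ratio 0.161/0.255: pH = 4.66 + (-0.200)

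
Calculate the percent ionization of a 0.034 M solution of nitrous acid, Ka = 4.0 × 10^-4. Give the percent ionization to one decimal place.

10.3%

HNO2 ⇌ NO2- + H+; let x = [H+] at equilibrium.
Solve x² + 0.0004x − 1.36e-05 = 0 → x = 3.49 × 10^-3 M
% ionization = x/C₀ × 100% = 3.49 × 10^-3/0.034 × 100% = 10.3%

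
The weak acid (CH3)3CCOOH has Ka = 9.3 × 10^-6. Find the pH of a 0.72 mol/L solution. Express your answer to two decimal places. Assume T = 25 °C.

(CH3)3CCOOH ⇌ (CH3)3CCOO- + H+
From the ICE table, Ka = x²/(0.72 − x) = 9.3 × 10^-6.
Neglecting x in the denominator: x = √(9.3 × 10^-6 × 0.72) = 2.59 × 10^-3 M
pH = −log[H+] = −log(2.59 × 10^-3) = 2.59

pH = 2.59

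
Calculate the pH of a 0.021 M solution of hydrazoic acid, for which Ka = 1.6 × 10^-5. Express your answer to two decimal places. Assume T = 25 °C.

HN3 ⇌ N3- + H+
From the ICE table, Ka = x²/(0.021 − x) = 1.6 × 10^-5.
Since Ka ≪ C₀, x ≈ √(Ka·C₀) = 5.80 × 10^-4 M.
pH = −log(5.80 × 10^-4) = 3.24

pH = 3.24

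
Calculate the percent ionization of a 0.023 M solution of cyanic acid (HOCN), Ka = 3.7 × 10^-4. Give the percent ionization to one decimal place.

11.9%

HOCN ⇌ OCN- + H+; let x = [H+] at equilibrium.
Ka = x²/(C₀ − x); solving the quadratic gives x = 2.74 × 10^-3 M.
Fraction ionized = 2.74 × 10^-3 / 0.023 = 0.1191 → 11.9%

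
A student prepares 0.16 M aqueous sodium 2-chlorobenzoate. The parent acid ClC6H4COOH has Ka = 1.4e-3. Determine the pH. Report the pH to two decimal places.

ClC6H4COO- is the conjugate base of the weak acid ClC6H4COOH.
Kb = Kw/Ka = 1.0×10^-14 / 1.4 × 10^-3 = 7.14 × 10^-12
Kb = [OH-]²/(0.16 − [OH-]) = 7.14 × 10^-12
Assume [OH-] ≪ 0.16: [OH-] ≈ √(7.14 × 10^-12 × 0.16) = 1.07 × 10^-6 M
pOH = −log(1.07 × 10^-6) = 5.97; pH = 14.00 − 5.97 = 8.03

pH = 8.03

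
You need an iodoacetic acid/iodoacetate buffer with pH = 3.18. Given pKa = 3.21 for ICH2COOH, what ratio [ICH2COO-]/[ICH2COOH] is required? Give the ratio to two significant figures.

ratio = 0.93

pH = pKa + log(r) ⇒ log(r) = 3.18 − 3.21 = -0.03
r = [ICH2COO-]/[ICH2COOH] = 10^(-0.03) = 0.933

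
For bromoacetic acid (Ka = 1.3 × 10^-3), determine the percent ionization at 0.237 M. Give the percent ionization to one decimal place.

7.1%

BrCH2COOH ⇌ BrCH2COO- + H+; let x = [H+] at equilibrium.
Ka = x²/(C₀ − x); solving the quadratic gives x = 1.69 × 10^-2 M.
% ionization = x/C₀ × 100% = 1.69 × 10^-2/0.237 × 100% = 7.1%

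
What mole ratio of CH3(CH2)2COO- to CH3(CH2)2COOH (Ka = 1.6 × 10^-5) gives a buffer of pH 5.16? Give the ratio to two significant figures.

ratio = 2.3

pKa = -log(1.6 × 10^-5) = 4.796
pH = pKa + log(r) ⇒ log(r) = 5.16 − 4.796 = +0.364
r = [CH3(CH2)2COO-]/[CH3(CH2)2COOH] = 10^(+0.364) = 2.31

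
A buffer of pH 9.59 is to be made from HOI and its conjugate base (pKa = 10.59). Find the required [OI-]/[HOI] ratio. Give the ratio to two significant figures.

ratio = 0.10

pH = pKa + log(r) ⇒ log(r) = 9.59 − 10.59 = -1.00
r = [OI-]/[HOI] = 10^(-1.00) = 0.1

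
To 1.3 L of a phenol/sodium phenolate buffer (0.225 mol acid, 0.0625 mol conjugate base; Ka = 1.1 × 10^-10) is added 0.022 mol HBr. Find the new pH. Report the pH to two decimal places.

Added H+ converts C6H5O- to C6H5OH: C6H5OH → 0.247 mol, C6H5O- → 0.0405 mol.
pKa = −log(1.1 × 10^-10) = 9.959
pH = pKa + log(n_C6H5O-/n_C6H5OH) = 9.959 + log(0.0405/0.247) = 9.959 + (-0.785)

pH = 9.17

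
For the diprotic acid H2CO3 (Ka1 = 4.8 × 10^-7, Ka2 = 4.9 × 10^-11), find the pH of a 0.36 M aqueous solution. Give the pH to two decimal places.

Since Ka1 ≫ Ka2, the first ionization dominates [H+].
Ka1 = x²/(0.36 − x) = 4.8 × 10^-7
x ≈ √(4.8 × 10^-7 × 0.36) = 4.16 × 10^-4 M
pH = −log(4.16 × 10^-4) = 3.38

pH = 3.38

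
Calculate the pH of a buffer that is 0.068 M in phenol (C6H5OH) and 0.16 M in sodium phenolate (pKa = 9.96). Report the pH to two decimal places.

pH = 10.33

Using pH = pKa + log([base]/[acid]) with [base]/[acid] = 0.16/0.068:
pH = 9.96 + (+0.372) = 10.33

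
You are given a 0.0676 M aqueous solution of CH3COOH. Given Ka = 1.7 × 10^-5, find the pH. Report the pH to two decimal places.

CH3COOH ⇌ CH3COO- + H+
From the ICE table, Ka = [H+]²/(0.0676 − [H+]) = 1.7 × 10^-5.
Neglecting [H+] in the denominator: [H+] = √(1.7 × 10^-5 × 0.0676) = 1.07 × 10^-3 M
pH = −log(1.07 × 10^-3) = 2.97

pH = 2.97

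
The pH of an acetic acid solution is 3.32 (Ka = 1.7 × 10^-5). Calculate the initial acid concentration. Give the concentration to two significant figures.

[H+] = 10^(-3.32) = 4.79 × 10^-4 M = x
Ka = x²/(C₀ − x) ⇒ C₀ = x + x²/Ka
C₀ = 4.79 × 10^-4 + (4.79 × 10^-4)²/(1.7 × 10^-5) = 1.40 × 10^-2 M

C₀ = 1.4 × 10^-2 M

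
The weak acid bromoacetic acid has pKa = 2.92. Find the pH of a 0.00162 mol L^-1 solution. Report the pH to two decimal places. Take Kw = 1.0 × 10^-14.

pH = 3.04

BrCH2COOH ⇌ BrCH2COO- + H+
Ka = 10^(−2.92) = 1.20 × 10^-3
From the ICE table, Ka = [H+]²/(0.00162 − [H+]) = 1.20 × 10^-3.
[H+] is not negligible relative to C₀; solve [H+]² + 0.0012·[H+] − 1.94e-06 = 0.
[H+] = (−Ka + √(Ka² + 4·Ka·C₀))/2 = 9.18 × 10^-4 M
pH = −log[H+] = −log(9.18 × 10^-4) = 3.04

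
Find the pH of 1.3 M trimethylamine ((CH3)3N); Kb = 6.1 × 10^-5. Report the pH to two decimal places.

(CH3)3N + H2O ⇌ (CH3)3NH+ + OH-
Kb = [OH-]²/(1.3 − [OH-]) = 6.1 × 10^-5
Since Kb ≪ C₀, [OH-] ≈ √(Kb·C₀) = 8.91 × 10^-3 M.
([OH-]/C₀ = 0.69% < 5%, so the approximation holds.)
pOH = −log(8.91 × 10^-3) = 2.05; pH = 14.00 − 2.05 = 11.95

pH = 11.95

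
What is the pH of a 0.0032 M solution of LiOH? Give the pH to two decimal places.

pH = 11.51

LiOH is a strong base; [OH-] = 0.0032 M.
pOH = -log(0.0032) = 2.49
pH = 14.00 - 2.49 = 11.51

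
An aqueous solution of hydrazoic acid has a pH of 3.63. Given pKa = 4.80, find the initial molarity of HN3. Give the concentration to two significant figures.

C₀ = 3.7 × 10^-3 M

[H+] = 10^(-3.63) = 2.34 × 10^-4 M = x
Ka = 10^(−4.80) = 1.58 × 10^-5
Ka = x²/(C₀ − x) ⇒ C₀ = x + x²/Ka
C₀ = 2.34 × 10^-4 + (2.34 × 10^-4)²/(1.58 × 10^-5) = 3.70 × 10^-3 M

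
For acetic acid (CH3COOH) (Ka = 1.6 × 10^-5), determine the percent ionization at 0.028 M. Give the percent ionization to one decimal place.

CH3COOH ⇌ CH3COO- + H+; let x = [H+] at equilibrium.
x ≈ √(Ka·C₀) = √(1.6 × 10^-5 × 0.028) = 6.69 × 10^-4 M
Fraction ionized = 6.69 × 10^-4 / 0.028 = 0.0239 → 2.4%

2.4%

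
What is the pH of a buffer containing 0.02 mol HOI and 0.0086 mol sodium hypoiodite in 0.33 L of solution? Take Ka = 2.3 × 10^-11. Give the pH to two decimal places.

pKa = −log(2.3 × 10^-11) = 10.638
Henderson–Hasselbalch: pH = pKa + log([OI-]/[HOI]) = 10.638 + log(0.0086/0.02)
pH = 10.638 + (-0.367) = 10.27

pH = 10.27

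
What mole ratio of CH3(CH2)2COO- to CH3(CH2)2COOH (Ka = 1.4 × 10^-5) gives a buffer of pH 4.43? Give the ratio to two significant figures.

pKa = -log(1.4 × 10^-5) = 4.854
pH = pKa + log(r) ⇒ log(r) = 4.43 − 4.854 = -0.424
r = [CH3(CH2)2COO-]/[CH3(CH2)2COOH] = 10^(-0.424) = 0.377

ratio = 0.38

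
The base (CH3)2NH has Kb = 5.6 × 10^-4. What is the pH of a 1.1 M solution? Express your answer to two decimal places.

pH = 12.39

(CH3)2NH + H2O ⇌ (CH3)2NH2+ + OH-
From the ICE table, Kb = [OH-]²/(1.1 − [OH-]) = 5.6 × 10^-4.
Assume [OH-] ≪ 1.1: [OH-] ≈ √(5.6 × 10^-4 × 1.1) = 2.48 × 10^-2 M
Check: 2.3% ionized — well under 5%, approximation valid.
pOH = −log(2.48 × 10^-2) = 1.61; pH = 14.00 − 1.61 = 12.39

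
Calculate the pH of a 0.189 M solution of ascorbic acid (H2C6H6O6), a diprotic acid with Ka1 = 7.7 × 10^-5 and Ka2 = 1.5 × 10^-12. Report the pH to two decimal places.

Since Ka1 ≫ Ka2, the first ionization dominates [H+].
Ka1 = x²/(0.189 − x) = 7.7 × 10^-5
x ≈ √(7.7 × 10^-5 × 0.189) = 3.81 × 10^-3 M
pH = −log(3.81 × 10^-3) = 2.42

pH = 2.42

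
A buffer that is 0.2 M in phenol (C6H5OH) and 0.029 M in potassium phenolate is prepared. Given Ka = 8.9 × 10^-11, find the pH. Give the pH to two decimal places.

pH = 9.21

pKa = −log(8.9 × 10^-11) = 10.051
Using pH = pKa + log([base]/[acid]) with [base]/[acid] = 0.029/0.2:
pH = 10.051 + (-0.839) = 9.21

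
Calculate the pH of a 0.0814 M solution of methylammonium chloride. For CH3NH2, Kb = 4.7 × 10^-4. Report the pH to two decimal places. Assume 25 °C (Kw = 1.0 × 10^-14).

pH = 5.88

CH3NH3+ is the conjugate acid of the weak base CH3NH2.
Ka = Kw/Kb = 1.0×10^-14 / 4.7 × 10^-4 = 2.13 × 10^-11
Ka = x²/(0.0814 − x) = 2.13 × 10^-11
Since Ka ≪ C₀, x ≈ √(Ka·C₀) = 1.32 × 10^-6 M.
pH = −log[H+] = −log(1.32 × 10^-6) = 5.88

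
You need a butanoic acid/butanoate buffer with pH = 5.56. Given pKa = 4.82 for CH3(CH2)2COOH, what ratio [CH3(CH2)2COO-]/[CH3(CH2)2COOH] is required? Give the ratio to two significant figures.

pH = pKa + log(r) ⇒ log(r) = 5.56 − 4.82 = +0.74
r = [CH3(CH2)2COO-]/[CH3(CH2)2COOH] = 10^(+0.74) = 5.5

ratio = 5.5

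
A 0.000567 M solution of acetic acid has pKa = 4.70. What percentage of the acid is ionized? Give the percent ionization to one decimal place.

CH3COOH ⇌ CH3COO- + H+; let x = [H+] at equilibrium.
Ka = 10^(−4.70) = 2.00 × 10^-5
Solve x² + 2e-05x − 1.13e-08 = 0 → x = 9.70 × 10^-5 M
% ionization = x/C₀ × 100% = 9.70 × 10^-5/0.000567 × 100% = 17.1%

17.1%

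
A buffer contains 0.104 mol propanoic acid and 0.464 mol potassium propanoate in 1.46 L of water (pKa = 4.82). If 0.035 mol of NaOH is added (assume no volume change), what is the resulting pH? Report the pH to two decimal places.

pH = 5.68

After neutralization: n(CH3CH2COOH) = 0.069 mol, n(CH3CH2COO-) = 0.499 mol.
pH = pKa + log(n_CH3CH2COO-/n_CH3CH2COOH) = 4.82 + log(0.499/0.069) = 4.82 + (+0.859)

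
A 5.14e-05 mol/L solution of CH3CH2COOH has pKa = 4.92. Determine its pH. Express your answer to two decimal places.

CH3CH2COOH ⇌ CH3CH2COO- + H+
Ka = 10^(−4.92) = 1.20 × 10^-5
From the ICE table, Ka = x²/(5.14e-05 − x) = 1.20 × 10^-5.
The 5% rule fails; solving x² + Ka·x − Ka·C₀ = 0 exactly:
x = (−Ka + √(Ka² + 4·Ka·C₀))/2 = 1.95 × 10^-5 M
pH = −log[H+] = −log(1.95 × 10^-5) = 4.71

pH = 4.71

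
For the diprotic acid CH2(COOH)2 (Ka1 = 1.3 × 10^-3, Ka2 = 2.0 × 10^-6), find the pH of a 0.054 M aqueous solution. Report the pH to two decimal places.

Since Ka1 ≫ Ka2, the first ionization dominates [H+].
Ka1 = x²/(0.054 − x) = 1.3 × 10^-3
Solving the quadratic: x = (−Ka1 + √(Ka1² + 4·Ka1·C₀))/2 = 7.75 × 10^-3 M
pH = −log(7.75 × 10^-3) = 2.11

pH = 2.11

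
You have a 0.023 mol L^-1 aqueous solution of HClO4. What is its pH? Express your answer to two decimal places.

pH = 1.64

HClO4 is a strong acid and dissociates completely, so [H+] = 0.023 M.
pH = -log(0.023) = 1.64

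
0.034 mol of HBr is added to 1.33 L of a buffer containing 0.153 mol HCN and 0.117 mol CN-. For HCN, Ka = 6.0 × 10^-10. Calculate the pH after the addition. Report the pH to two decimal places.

Added H+ converts CN- to HCN: HCN → 0.187 mol, CN- → 0.083 mol.
pKa = −log(6.0 × 10^-10) = 9.222
Henderson–Hasselbalch with mole ratio 0.083/0.187: pH = 9.222 + (-0.353)

pH = 8.87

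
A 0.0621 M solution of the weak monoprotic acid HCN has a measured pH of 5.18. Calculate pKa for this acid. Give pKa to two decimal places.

[H+] = 10^(-5.18) = 6.61 × 10^-6 M
At equilibrium [HA] = 0.0621 − 6.61 × 10^-6 = 6.21 × 10^-2 M
Ka = [H+][A-]/[HA] = (6.61 × 10^-6)² / 6.21 × 10^-2 = 7.04 × 10^-10
pKa = -log(7.04 × 10^-10) = 9.15

pKa = 9.15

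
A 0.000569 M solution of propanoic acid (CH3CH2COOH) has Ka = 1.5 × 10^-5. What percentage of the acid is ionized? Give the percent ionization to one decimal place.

CH3CH2COOH ⇌ CH3CH2COO- + H+; let x = [H+] at equilibrium.
Solve x² + 1.5e-05x − 8.53e-09 = 0 → x = 8.52 × 10^-5 M
% ionization = x/C₀ × 100% = 8.52 × 10^-5/0.000569 × 100% = 15.0%

15.0%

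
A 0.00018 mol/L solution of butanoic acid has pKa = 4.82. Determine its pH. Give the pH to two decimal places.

CH3(CH2)2COOH ⇌ CH3(CH2)2COO- + H+
Ka = 10^(−4.82) = 1.51 × 10^-5
From the ICE table, Ka = x²/(0.00018 − x) = 1.51 × 10^-5.
Here C₀/Ka ≈ 11.9, so the small-x approximation fails. Use the quadratic:
x = [−1.51e-05 + √(1.51e-05² + 1.09e-08)]/2 = 4.51 × 10^-5 M
pH = −log[H+] = −log(4.51 × 10^-5) = 4.35

pH = 4.35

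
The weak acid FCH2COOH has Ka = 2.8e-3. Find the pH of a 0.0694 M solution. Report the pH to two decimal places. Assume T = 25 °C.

FCH2COOH ⇌ FCH2COO- + H+
From the ICE table, Ka = x²/(0.0694 − x) = 2.8 × 10^-3.
The 5% rule fails; solving x² + Ka·x − Ka·C₀ = 0 exactly:
x = [−0.0028 + √(0.0028² + 0.000777)]/2 = 1.26 × 10^-2 M
pH = −log(1.26 × 10^-2) = 1.90

pH = 1.90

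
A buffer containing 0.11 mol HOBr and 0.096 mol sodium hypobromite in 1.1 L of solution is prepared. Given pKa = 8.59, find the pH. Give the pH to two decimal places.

pH = 8.53

Henderson–Hasselbalch: pH = pKa + log([OBr-]/[HOBr]) = 8.59 + log(0.096/0.11)
pH = 8.59 + (-0.059) = 8.53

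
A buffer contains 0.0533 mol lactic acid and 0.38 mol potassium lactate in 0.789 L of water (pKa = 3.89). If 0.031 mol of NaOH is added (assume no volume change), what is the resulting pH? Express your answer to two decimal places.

OH- converts CH3CH(OH)COOH to CH3CH(OH)COO-: CH3CH(OH)COOH → 0.0223 mol, CH3CH(OH)COO- → 0.411 mol.
pH = pKa + log([A⁻]/[HA]) = 3.89 + log(0.411/0.0223) = 3.89 +1.266

pH = 5.16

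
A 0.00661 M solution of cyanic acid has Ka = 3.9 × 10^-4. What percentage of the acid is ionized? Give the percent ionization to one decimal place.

21.5%

HOCN ⇌ OCN- + H+; let x = [H+] at equilibrium.
Solve x² + 0.00039x − 2.58e-06 = 0 → x = 1.42 × 10^-3 M
Fraction ionized = 1.42 × 10^-3 / 0.00661 = 0.2148 → 21.5%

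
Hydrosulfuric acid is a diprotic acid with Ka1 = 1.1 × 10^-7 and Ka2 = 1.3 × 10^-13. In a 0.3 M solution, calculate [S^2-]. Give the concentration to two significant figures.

1.3 × 10^-13 M

First ionization gives [H+] ≈ [HS-] = 1.82 × 10^-4 M.
Second step: Ka2 = [H+][S^2-]/[HS-] ≈ [S^2-] (since [H+] ≈ [HS-]).
So [S^2-] ≈ Ka2.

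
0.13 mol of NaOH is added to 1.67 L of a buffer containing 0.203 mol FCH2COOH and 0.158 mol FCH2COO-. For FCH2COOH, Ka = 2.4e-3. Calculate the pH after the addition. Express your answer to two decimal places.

After neutralization: n(FCH2COOH) = 0.073 mol, n(FCH2COO-) = 0.288 mol.
pKa = −log(2.4 × 10^-3) = 2.620
pH = pKa + log(n_FCH2COO-/n_FCH2COOH) = 2.620 + log(0.288/0.073) = 2.620 + (+0.596)

pH = 3.22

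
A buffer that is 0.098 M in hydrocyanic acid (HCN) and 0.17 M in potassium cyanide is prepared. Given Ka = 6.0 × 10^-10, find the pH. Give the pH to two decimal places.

pKa = −log(6.0 × 10^-10) = 9.222
Henderson–Hasselbalch: pH = pKa + log([CN-]/[HCN]) = 9.222 + log(0.17/0.098)
pH = 9.222 + (+0.239) = 9.46

pH = 9.46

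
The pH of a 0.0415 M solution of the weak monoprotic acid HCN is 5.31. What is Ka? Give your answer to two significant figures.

Ka = 5.8 × 10^-10

[H+] = 10^(-5.31) = 4.90 × 10^-6 M
At equilibrium [HA] = 0.0415 − 4.90 × 10^-6 = 4.15 × 10^-2 M
Ka = [H+][A-]/[HA] = (4.90 × 10^-6)² / 4.15 × 10^-2 = 5.8 × 10^-10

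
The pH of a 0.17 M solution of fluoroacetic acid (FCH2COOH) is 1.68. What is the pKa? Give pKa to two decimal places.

pKa = 2.53

[H+] = 10^(-1.68) = 2.09 × 10^-2 M
At equilibrium [HA] = 0.17 − 2.09 × 10^-2 = 1.49 × 10^-1 M
Ka = [H+][A-]/[HA] = (2.09 × 10^-2)² / 1.49 × 10^-1 = 2.93 × 10^-3
pKa = -log(2.93 × 10^-3) = 2.53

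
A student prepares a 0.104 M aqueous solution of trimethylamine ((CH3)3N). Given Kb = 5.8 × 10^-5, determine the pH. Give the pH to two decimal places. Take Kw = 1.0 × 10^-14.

pH = 11.39

(CH3)3N + H2O ⇌ (CH3)3NH+ + OH-
Kb = [OH-]²/(0.104 − [OH-]) = 5.8 × 10^-5
Assume [OH-] ≪ 0.104: [OH-] ≈ √(5.8 × 10^-5 × 0.104) = 2.46 × 10^-3 M
([OH-]/C₀ = 2.4% < 5%, so the approximation holds.)
pOH = 2.61, so pH = 14.00 − pOH = 11.39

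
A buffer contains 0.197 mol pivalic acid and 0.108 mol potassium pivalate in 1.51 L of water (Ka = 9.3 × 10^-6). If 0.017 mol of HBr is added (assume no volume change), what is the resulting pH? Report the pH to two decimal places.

pH = 4.66

After neutralization: n((CH3)3CCOOH) = 0.214 mol, n((CH3)3CCOO-) = 0.091 mol.
pKa = −log(9.3 × 10^-6) = 5.032
pH = pKa + log([A⁻]/[HA]) = 5.032 + log(0.091/0.214) = 5.032 -0.371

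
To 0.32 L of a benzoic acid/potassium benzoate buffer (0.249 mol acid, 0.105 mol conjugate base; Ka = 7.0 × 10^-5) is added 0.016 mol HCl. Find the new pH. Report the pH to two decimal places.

Added H+ converts C6H5COO- to C6H5COOH: C6H5COOH → 0.265 mol, C6H5COO- → 0.089 mol.
pKa = −log(7.0 × 10^-5) = 4.155
pH = pKa + log(n_C6H5COO-/n_C6H5COOH) = 4.155 + log(0.089/0.265) = 4.155 + (-0.474)

pH = 3.68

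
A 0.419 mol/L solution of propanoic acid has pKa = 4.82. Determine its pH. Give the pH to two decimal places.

CH3CH2COOH ⇌ CH3CH2COO- + H+
Ka = 10^(−4.82) = 1.51 × 10^-5
Let x = [H+] at equilibrium. Ka = x²/(0.419 − x).
Since Ka ≪ C₀, x ≈ √(Ka·C₀) = 2.52 × 10^-3 M.
pH = −log[H+] = −log(2.52 × 10^-3) = 2.60

pH = 2.60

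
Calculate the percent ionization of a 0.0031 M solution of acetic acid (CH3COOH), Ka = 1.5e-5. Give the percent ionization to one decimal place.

CH3COOH ⇌ CH3COO- + H+; let x = [H+] at equilibrium.
Ka = x²/(C₀ − x); solving the quadratic gives x = 2.08 × 10^-4 M.
Fraction ionized = 2.08 × 10^-4 / 0.0031 = 0.0671 → 6.7%

6.7%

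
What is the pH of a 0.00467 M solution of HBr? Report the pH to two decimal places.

HBr is a strong acid and dissociates completely, so [H+] = 0.00467 M.
pH = -log(0.00467) = 2.33

pH = 2.33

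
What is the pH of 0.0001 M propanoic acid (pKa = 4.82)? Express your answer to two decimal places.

pH = 4.49

CH3CH2COOH ⇌ CH3CH2COO- + H+
Ka = 10^(−4.82) = 1.51 × 10^-5
Ka = x²/(0.0001 − x) = 1.51 × 10^-5
The 5% rule fails; solving x² + Ka·x − Ka·C₀ = 0 exactly:
x = [−1.51e-05 + √(1.51e-05² + 6.04e-09)]/2 = 3.20 × 10^-5 M
pH = −log(3.20 × 10^-5) = 4.49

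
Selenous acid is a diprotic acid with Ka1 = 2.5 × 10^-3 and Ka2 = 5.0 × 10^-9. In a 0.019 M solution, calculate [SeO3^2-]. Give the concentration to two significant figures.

5.0 × 10^-9 M

First ionization gives [H+] ≈ [HSeO3-] = 5.75 × 10^-3 M.
Second step: Ka2 = [H+][SeO3^2-]/[HSeO3-] ≈ [SeO3^2-] (since [H+] ≈ [HSeO3-]).
So [SeO3^2-] ≈ Ka2.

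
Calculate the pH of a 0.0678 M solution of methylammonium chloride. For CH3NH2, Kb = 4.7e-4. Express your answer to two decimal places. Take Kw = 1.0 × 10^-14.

CH3NH3+ is the conjugate acid of the weak base CH3NH2.
Ka = Kw/Kb = 1.0×10^-14 / 4.7 × 10^-4 = 2.13 × 10^-11
Ka = x²/(0.0678 − x) = 2.13 × 10^-11
Neglecting x in the denominator: x = √(2.13 × 10^-11 × 0.0678) = 1.20 × 10^-6 M
(x/C₀ = 0.0018% < 5%, so the approximation holds.)
pH = −log(1.20 × 10^-6) = 5.92

pH = 5.92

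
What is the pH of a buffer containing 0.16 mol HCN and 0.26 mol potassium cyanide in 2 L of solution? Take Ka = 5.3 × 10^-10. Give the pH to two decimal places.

pH = 9.49

pKa = −log(5.3 × 10^-10) = 9.276
Using pH = pKa + log([base]/[acid]) with [base]/[acid] = 0.26/0.16:
pH = 9.276 + (+0.211) = 9.49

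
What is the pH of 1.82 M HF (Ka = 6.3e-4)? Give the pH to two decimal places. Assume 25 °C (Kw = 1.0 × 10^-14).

HF ⇌ F- + H+
From the ICE table, Ka = x²/(1.82 − x) = 6.3 × 10^-4.
Neglecting x in the denominator: x = √(6.3 × 10^-4 × 1.82) = 3.39 × 10^-2 M
pH = −log(3.39 × 10^-2) = 1.47

pH = 1.47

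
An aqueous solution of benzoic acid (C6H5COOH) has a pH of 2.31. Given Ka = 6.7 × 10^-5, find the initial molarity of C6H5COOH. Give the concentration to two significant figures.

[H+] = 10^(-2.31) = 4.90 × 10^-3 M = x
Ka = x²/(C₀ − x) ⇒ C₀ = x + x²/Ka
C₀ = 4.90 × 10^-3 + (4.90 × 10^-3)²/(6.7 × 10^-5) = 3.63 × 10^-1 M

C₀ = 3.6 × 10^-1 M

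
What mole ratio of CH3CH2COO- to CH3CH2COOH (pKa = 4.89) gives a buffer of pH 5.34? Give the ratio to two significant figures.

pH = pKa + log(r) ⇒ log(r) = 5.34 − 4.89 = +0.45
r = [CH3CH2COO-]/[CH3CH2COOH] = 10^(+0.45) = 2.82

ratio = 2.8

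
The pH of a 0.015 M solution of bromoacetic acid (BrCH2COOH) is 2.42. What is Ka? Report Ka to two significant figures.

[H+] = 10^(-2.42) = 3.80 × 10^-3 M
At equilibrium [HA] = 0.015 − 3.80 × 10^-3 = 1.12 × 10^-2 M
Ka = [H+][A-]/[HA] = (3.80 × 10^-3)² / 1.12 × 10^-2 = 1.3 × 10^-3

Ka = 1.3 × 10^-3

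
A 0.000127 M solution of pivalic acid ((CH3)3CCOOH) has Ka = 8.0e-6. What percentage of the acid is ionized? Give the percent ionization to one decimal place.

(CH3)3CCOOH ⇌ (CH3)3CCOO- + H+; let x = [H+] at equilibrium.
Ka = x²/(C₀ − x); solving the quadratic gives x = 2.81 × 10^-5 M.
Fraction ionized = 2.81 × 10^-5 / 0.000127 = 0.2213 → 22.1%

22.1%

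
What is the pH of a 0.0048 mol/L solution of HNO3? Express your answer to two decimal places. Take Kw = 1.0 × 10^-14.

pH = 2.32

HNO3 is a strong acid and dissociates completely, so [H+] = 0.0048 M.
pH = -log(0.0048) = 2.32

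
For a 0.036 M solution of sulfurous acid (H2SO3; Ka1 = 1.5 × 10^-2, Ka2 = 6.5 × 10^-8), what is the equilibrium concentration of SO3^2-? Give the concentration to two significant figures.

6.5 × 10^-8 M

First ionization gives [H+] ≈ [HSO3-] = 1.69 × 10^-2 M.
Second step: Ka2 = [H+][SO3^2-]/[HSO3-] ≈ [SO3^2-] (since [H+] ≈ [HSO3-]).
So [SO3^2-] ≈ Ka2.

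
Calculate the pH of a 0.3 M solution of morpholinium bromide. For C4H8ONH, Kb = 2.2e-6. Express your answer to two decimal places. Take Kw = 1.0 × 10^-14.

C4H8ONH2+ is the conjugate acid of the weak base C4H8ONH.
Ka = Kw/Kb = 1.0×10^-14 / 2.2 × 10^-6 = 4.55 × 10^-9
From the ICE table, Ka = [H+]²/(0.3 − [H+]) = 4.55 × 10^-9.
Assume [H+] ≪ 0.3: [H+] ≈ √(4.55 × 10^-9 × 0.3) = 3.69 × 10^-5 M
pH = −log[H+] = −log(3.69 × 10^-5) = 4.43

pH = 4.43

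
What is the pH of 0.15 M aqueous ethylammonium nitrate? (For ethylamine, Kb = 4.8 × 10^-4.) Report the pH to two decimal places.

C2H5NH3+ is the conjugate acid of the weak base C2H5NH2.
Ka = Kw/Kb = 1.0×10^-14 / 4.8 × 10^-4 = 2.08 × 10^-11
From the ICE table, Ka = [H+]²/(0.15 − [H+]) = 2.08 × 10^-11.
Neglecting [H+] in the denominator: [H+] = √(2.08 × 10^-11 × 0.15) = 1.77 × 10^-6 M
pH = −log(1.77 × 10^-6) = 5.75

pH = 5.75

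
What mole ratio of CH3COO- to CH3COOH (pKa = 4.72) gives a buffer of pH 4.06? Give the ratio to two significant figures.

pH = pKa + log(r) ⇒ log(r) = 4.06 − 4.72 = -0.66
r = [CH3COO-]/[CH3COOH] = 10^(-0.66) = 0.219

ratio = 0.22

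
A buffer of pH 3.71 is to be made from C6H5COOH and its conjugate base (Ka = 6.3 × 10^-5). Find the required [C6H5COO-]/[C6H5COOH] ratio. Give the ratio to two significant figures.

ratio = 0.32

pKa = -log(6.3 × 10^-5) = 4.201
pH = pKa + log(r) ⇒ log(r) = 3.71 − 4.201 = -0.491
r = [C6H5COO-]/[C6H5COOH] = 10^(-0.491) = 0.323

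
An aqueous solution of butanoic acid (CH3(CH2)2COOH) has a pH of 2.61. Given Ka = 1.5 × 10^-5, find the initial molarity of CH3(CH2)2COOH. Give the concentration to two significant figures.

[H+] = 10^(-2.61) = 2.45 × 10^-3 M = x
Ka = x²/(C₀ − x) ⇒ C₀ = x + x²/Ka
C₀ = 2.45 × 10^-3 + (2.45 × 10^-3)²/(1.5 × 10^-5) = 4.03 × 10^-1 M

C₀ = 4.0 × 10^-1 M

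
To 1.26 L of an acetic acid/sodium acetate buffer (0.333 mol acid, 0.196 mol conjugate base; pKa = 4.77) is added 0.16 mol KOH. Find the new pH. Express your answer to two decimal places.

pH = 5.08

OH- converts CH3COOH to CH3COO-: CH3COOH → 0.173 mol, CH3COO- → 0.356 mol.
pH = pKa + log([A⁻]/[HA]) = 4.77 + log(0.356/0.173) = 4.77 +0.313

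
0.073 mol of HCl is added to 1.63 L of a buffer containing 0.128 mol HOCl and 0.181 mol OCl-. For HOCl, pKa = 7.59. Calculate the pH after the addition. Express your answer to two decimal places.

After neutralization: n(HOCl) = 0.201 mol, n(OCl-) = 0.108 mol.
pH = pKa + log(n_OCl-/n_HOCl) = 7.59 + log(0.108/0.201) = 7.59 + (-0.270)

pH = 7.32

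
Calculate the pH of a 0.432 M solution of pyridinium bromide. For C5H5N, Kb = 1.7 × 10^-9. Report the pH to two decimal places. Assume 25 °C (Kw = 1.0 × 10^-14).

pH = 2.80

C5H5NH+ is the conjugate acid of the weak base C5H5N.
Ka = Kw/Kb = 1.0×10^-14 / 1.7 × 10^-9 = 5.88 × 10^-6
Ka = x²/(0.432 − x) = 5.88 × 10^-6
Assume x ≪ 0.432: x ≈ √(5.88 × 10^-6 × 0.432) = 1.59 × 10^-3 M
pH = −log[H+] = −log(1.59 × 10^-3) = 2.80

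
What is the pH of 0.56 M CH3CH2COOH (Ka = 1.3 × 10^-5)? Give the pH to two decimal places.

pH = 2.57

CH3CH2COOH ⇌ CH3CH2COO- + H+
Ka = [H+]²/(0.56 − [H+]) = 1.3 × 10^-5
Since Ka ≪ C₀, [H+] ≈ √(Ka·C₀) = 2.70 × 10^-3 M.
([H+]/C₀ = 0.48% < 5%, so the approximation holds.)
pH = −log[H+] = −log(2.70 × 10^-3) = 2.57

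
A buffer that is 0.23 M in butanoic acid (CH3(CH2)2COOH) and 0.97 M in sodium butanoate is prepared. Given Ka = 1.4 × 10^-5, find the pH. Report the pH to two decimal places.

pH = 5.48

pKa = −log(1.4 × 10^-5) = 4.854
Henderson–Hasselbalch: pH = pKa + log([CH3(CH2)2COO-]/[CH3(CH2)2COOH]) = 4.854 + log(0.97/0.23)
pH = 4.854 + (+0.625) = 5.48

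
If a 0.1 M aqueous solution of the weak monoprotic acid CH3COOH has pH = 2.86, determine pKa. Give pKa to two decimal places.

[H+] = 10^(-2.86) = 1.38 × 10^-3 M
At equilibrium [HA] = 0.1 − 1.38 × 10^-3 = 9.86 × 10^-2 M
Ka = [H+][A-]/[HA] = (1.38 × 10^-3)² / 9.86 × 10^-2 = 1.93 × 10^-5
pKa = -log(1.93 × 10^-5) = 4.71

pKa = 4.71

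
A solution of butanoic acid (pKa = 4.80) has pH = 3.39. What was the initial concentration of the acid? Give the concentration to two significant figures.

C₀ = 1.1 × 10^-2 M

[H+] = 10^(-3.39) = 4.07 × 10^-4 M = x
Ka = 10^(−4.80) = 1.58 × 10^-5
Ka = x²/(C₀ − x) ⇒ C₀ = x + x²/Ka
C₀ = 4.07 × 10^-4 + (4.07 × 10^-4)²/(1.58 × 10^-5) = 1.09 × 10^-2 M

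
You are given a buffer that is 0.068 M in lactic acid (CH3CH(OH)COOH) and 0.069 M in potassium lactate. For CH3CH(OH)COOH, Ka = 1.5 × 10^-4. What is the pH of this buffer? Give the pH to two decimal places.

pKa = −log(1.5 × 10^-4) = 3.824
Using pH = pKa + log([base]/[acid]) with [base]/[acid] = 0.069/0.068:
pH = 3.824 + (+0.006) = 3.83

pH = 3.83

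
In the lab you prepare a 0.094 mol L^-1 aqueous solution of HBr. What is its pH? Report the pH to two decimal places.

pH = 1.03

HBr is a strong acid and dissociates completely, so [H+] = 0.094 M.
pH = -log(0.094) = 1.03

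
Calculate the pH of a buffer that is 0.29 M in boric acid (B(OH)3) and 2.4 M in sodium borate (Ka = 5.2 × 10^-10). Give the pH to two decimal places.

pH = 10.20

pKa = −log(5.2 × 10^-10) = 9.284
Henderson–Hasselbalch: pH = pKa + log([B(OH)4-]/[B(OH)3]) = 9.284 + log(2.4/0.29)
pH = 9.284 + (+0.918) = 10.20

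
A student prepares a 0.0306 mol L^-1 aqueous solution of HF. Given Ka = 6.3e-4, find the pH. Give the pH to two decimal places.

HF ⇌ F- + H+
Let x = [H+] at equilibrium. Ka = x²/(0.0306 − x).
Here C₀/Ka ≈ 48.6, so the small-x approximation fails. Use the quadratic:
x = [−0.00063 + √(0.00063² + 7.71e-05)]/2 = 4.09 × 10^-3 M
pH = −log[H+] = −log(4.09 × 10^-3) = 2.39

pH = 2.39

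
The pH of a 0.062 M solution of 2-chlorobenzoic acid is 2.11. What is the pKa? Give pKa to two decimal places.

[H+] = 10^(-2.11) = 7.76 × 10^-3 M
At equilibrium [HA] = 0.062 − 7.76 × 10^-3 = 5.42 × 10^-2 M
Ka = [H+][A-]/[HA] = (7.76 × 10^-3)² / 5.42 × 10^-2 = 1.11 × 10^-3
pKa = -log(1.11 × 10^-3) = 2.95

pKa = 2.95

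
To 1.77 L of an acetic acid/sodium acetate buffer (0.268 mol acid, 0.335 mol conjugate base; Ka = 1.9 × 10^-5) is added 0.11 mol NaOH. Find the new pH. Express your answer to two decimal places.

pH = 5.17

After neutralization: n(CH3COOH) = 0.158 mol, n(CH3COO-) = 0.445 mol.
pKa = −log(1.9 × 10^-5) = 4.721
Henderson–Hasselbalch with mole ratio 0.445/0.158: pH = 4.721 + (+0.450)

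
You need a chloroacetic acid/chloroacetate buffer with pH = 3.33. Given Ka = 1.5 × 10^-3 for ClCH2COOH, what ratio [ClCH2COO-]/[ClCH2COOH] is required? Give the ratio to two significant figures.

ratio = 3.2

pKa = -log(1.5 × 10^-3) = 2.824
pH = pKa + log(r) ⇒ log(r) = 3.33 − 2.824 = +0.506
r = [ClCH2COO-]/[ClCH2COOH] = 10^(+0.506) = 3.21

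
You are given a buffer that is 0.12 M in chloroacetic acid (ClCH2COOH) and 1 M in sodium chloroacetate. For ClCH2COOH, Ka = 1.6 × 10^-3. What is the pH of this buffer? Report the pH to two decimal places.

pKa = −log(1.6 × 10^-3) = 2.796
Using pH = pKa + log([base]/[acid]) with [base]/[acid] = 1/0.12:
pH = 2.796 + (+0.921) = 3.72

pH = 3.72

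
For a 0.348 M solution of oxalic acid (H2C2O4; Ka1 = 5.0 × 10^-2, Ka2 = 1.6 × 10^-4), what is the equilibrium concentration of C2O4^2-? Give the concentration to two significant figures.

1.6 × 10^-4 M

First ionization gives [H+] ≈ [HC2O4-] = 1.09 × 10^-1 M.
Second step: Ka2 = [H+][C2O4^2-]/[HC2O4-] ≈ [C2O4^2-] (since [H+] ≈ [HC2O4-]).
So [C2O4^2-] ≈ Ka2.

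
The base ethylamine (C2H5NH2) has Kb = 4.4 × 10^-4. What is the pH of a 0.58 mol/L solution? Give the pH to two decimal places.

C2H5NH2 + H2O ⇌ C2H5NH3+ + OH-
Kb = [OH-]²/(0.58 − [OH-]) = 4.4 × 10^-4
Assume [OH-] ≪ 0.58: [OH-] ≈ √(4.4 × 10^-4 × 0.58) = 1.60 × 10^-2 M
([OH-]/C₀ = 2.8% < 5%, so the approximation holds.)
pOH = 1.80, so pH = 14.00 − pOH = 12.20

pH = 12.20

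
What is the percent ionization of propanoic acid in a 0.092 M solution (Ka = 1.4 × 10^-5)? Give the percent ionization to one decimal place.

1.2%

CH3CH2COOH ⇌ CH3CH2COO- + H+; let x = [H+] at equilibrium.
x ≈ √(Ka·C₀) = √(1.4 × 10^-5 × 0.092) = 1.13 × 10^-3 M
% ionization = x/C₀ × 100% = 1.13 × 10^-3/0.092 × 100% = 1.2%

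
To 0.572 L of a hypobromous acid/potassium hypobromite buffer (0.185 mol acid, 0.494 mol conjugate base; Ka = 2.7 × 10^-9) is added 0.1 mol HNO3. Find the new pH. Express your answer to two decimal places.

pH = 8.71

Added H+ converts OBr- to HOBr: HOBr → 0.285 mol, OBr- → 0.394 mol.
pKa = −log(2.7 × 10^-9) = 8.569
pH = pKa + log([A⁻]/[HA]) = 8.569 + log(0.394/0.285) = 8.569 +0.141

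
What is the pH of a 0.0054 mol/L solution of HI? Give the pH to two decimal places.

pH = 2.27

HI is a strong acid and dissociates completely, so [H+] = 0.0054 M.
pH = -log(0.0054) = 2.27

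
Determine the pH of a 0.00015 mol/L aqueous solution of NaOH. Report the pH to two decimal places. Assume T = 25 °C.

pH = 10.18

NaOH is a strong base; [OH-] = 0.00015 M.
pOH = -log(0.00015) = 3.82
pH = 14.00 - 3.82 = 10.18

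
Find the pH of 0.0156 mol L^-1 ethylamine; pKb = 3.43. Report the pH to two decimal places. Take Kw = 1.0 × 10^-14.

C2H5NH2 + H2O ⇌ C2H5NH3+ + OH-
Kb = 10^(−3.43) = 3.72 × 10^-4
Kb = [OH-]²/(0.0156 − [OH-]) = 3.72 × 10^-4
Here C₀/Kb ≈ 41.9, so the small-[OH-] approximation fails. Use the quadratic:
[OH-] = [−0.000372 + √(0.000372² + 2.32e-05)]/2 = 2.23 × 10^-3 M
pOH = −log(2.23 × 10^-3) = 2.65; pH = 14.00 − 2.65 = 11.35

pH = 11.35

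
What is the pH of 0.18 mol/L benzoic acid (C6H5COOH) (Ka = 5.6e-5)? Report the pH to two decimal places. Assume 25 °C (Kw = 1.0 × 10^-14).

pH = 2.50

C6H5COOH ⇌ C6H5COO- + H+
From the ICE table, Ka = [H+]²/(0.18 − [H+]) = 5.6 × 10^-5.
Neglecting [H+] in the denominator: [H+] = √(5.6 × 10^-5 × 0.18) = 3.17 × 10^-3 M
Check: 1.8% ionized — well under 5%, approximation valid.
pH = −log(3.17 × 10^-3) = 2.50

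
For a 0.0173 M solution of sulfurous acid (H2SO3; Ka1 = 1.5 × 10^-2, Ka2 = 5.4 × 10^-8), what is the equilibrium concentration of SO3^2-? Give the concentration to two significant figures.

First ionization gives [H+] ≈ [HSO3-] = 1.03 × 10^-2 M.
Second step: Ka2 = [H+][SO3^2-]/[HSO3-] ≈ [SO3^2-] (since [H+] ≈ [HSO3-]).
So [SO3^2-] ≈ Ka2.

5.4 × 10^-8 M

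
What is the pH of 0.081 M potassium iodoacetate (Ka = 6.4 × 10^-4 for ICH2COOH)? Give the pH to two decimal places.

pH = 8.05

ICH2COO- is the conjugate base of the weak acid ICH2COOH.
Kb = Kw/Ka = 1.0×10^-14 / 6.4 × 10^-4 = 1.56 × 10^-11
From the ICE table, Kb = x²/(0.081 − x) = 1.56 × 10^-11.
Neglecting x in the denominator: x = √(1.56 × 10^-11 × 0.081) = 1.12 × 10^-6 M
pOH = 5.95, so pH = 14.00 − pOH = 8.05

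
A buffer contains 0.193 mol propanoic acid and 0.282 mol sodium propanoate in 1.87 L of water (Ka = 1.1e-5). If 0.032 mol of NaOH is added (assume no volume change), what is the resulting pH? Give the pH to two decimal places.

pH = 5.25

OH- converts CH3CH2COOH to CH3CH2COO-: CH3CH2COOH → 0.161 mol, CH3CH2COO- → 0.314 mol.
pKa = −log(1.1 × 10^-5) = 4.959
pH = pKa + log(n_CH3CH2COO-/n_CH3CH2COOH) = 4.959 + log(0.314/0.161) = 4.959 + (+0.290)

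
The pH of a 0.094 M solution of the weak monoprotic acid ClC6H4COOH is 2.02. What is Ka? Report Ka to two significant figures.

[H+] = 10^(-2.02) = 9.55 × 10^-3 M
At equilibrium [HA] = 0.094 − 9.55 × 10^-3 = 8.44 × 10^-2 M
Ka = [H+][A-]/[HA] = (9.55 × 10^-3)² / 8.44 × 10^-2 = 1.1 × 10^-3

Ka = 1.1 × 10^-3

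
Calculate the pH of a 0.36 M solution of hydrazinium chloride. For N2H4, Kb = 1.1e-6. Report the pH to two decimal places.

pH = 4.24

N2H5+ is the conjugate acid of the weak base N2H4.
Ka = Kw/Kb = 1.0×10^-14 / 1.1 × 10^-6 = 9.09 × 10^-9
Let x = [H+] at equilibrium. Ka = x²/(0.36 − x).
Neglecting x in the denominator: x = √(9.09 × 10^-9 × 0.36) = 5.72 × 10^-5 M
Check: 0.016% ionized — well under 5%, approximation valid.
pH = −log(5.72 × 10^-5) = 4.24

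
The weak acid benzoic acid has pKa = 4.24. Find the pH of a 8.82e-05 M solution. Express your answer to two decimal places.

pH = 4.32

C6H5COOH ⇌ C6H5COO- + H+
Ka = 10^(−4.24) = 5.75 × 10^-5
From the ICE table, Ka = x²/(8.82e-05 − x) = 5.75 × 10^-5.
Here C₀/Ka ≈ 1.53, so the small-x approximation fails. Use the quadratic:
x = (−Ka + √(Ka² + 4·Ka·C₀))/2 = 4.80 × 10^-5 M
pH = −log(4.80 × 10^-5) = 4.32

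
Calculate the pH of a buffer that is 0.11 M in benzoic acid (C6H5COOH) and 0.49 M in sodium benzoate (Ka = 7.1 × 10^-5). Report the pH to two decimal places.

pH = 4.80

pKa = −log(7.1 × 10^-5) = 4.149
Henderson–Hasselbalch: pH = pKa + log([C6H5COO-]/[C6H5COOH]) = 4.149 + log(0.49/0.11)
pH = 4.149 + (+0.649) = 4.80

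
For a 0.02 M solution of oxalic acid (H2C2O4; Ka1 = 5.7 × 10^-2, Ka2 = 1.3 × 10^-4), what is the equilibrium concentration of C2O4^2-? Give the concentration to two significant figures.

First ionization gives [H+] ≈ [HC2O4-] = 1.57 × 10^-2 M.
Second step: Ka2 = [H+][C2O4^2-]/[HC2O4-] ≈ [C2O4^2-] (since [H+] ≈ [HC2O4-]).
So [C2O4^2-] ≈ Ka2.

1.3 × 10^-4 M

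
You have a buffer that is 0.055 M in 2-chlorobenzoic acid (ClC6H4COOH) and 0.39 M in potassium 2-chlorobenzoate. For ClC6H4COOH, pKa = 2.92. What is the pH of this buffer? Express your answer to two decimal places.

Henderson–Hasselbalch: pH = pKa + log([ClC6H4COO-]/[ClC6H4COOH]) = 2.92 + log(0.39/0.055)
pH = 2.92 + (+0.851) = 3.77

pH = 3.77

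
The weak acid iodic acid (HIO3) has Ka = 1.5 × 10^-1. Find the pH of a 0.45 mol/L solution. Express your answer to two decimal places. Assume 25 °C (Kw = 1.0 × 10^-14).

pH = 0.71

HIO3 ⇌ IO3- + H+
From the ICE table, Ka = x²/(0.45 − x) = 1.5 × 10^-1.
Here C₀/Ka ≈ 3, so the small-x approximation fails. Use the quadratic:
x = [−0.15 + √(0.15² + 0.27)]/2 = 1.95 × 10^-1 M
pH = −log[H+] = −log(1.95 × 10^-1) = 0.71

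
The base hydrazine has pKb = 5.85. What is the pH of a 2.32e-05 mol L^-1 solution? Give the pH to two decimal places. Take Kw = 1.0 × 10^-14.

N2H4 + H2O ⇌ N2H5+ + OH-
Kb = 10^(−5.85) = 1.41 × 10^-6
From the ICE table, Kb = [OH-]²/(2.32e-05 − [OH-]) = 1.41 × 10^-6.
[OH-] is not negligible relative to C₀; solve [OH-]² + 1.41e-06·[OH-] − 3.27e-11 = 0.
[OH-] = (−Kb + √(Kb² + 4·Kb·C₀))/2 = 5.06 × 10^-6 M
pOH = −log(5.06 × 10^-6) = 5.30; pH = 14.00 − 5.30 = 8.70

pH = 8.70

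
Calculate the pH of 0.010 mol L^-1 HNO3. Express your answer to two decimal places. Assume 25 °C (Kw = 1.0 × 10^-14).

pH = 2.00

HNO3 is a strong acid and dissociates completely, so [H+] = 0.010 M.
pH = -log(0.01) = 2.00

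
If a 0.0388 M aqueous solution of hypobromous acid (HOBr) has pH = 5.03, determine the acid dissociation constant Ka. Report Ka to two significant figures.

Ka = 2.2 × 10^-9

[H+] = 10^(-5.03) = 9.33 × 10^-6 M
At equilibrium [HA] = 0.0388 − 9.33 × 10^-6 = 3.88 × 10^-2 M
Ka = [H+][A-]/[HA] = (9.33 × 10^-6)² / 3.88 × 10^-2 = 2.2 × 10^-9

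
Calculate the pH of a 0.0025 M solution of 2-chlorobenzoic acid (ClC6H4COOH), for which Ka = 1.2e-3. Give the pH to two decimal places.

ClC6H4COOH ⇌ ClC6H4COO- + H+
Let x = [H+] at equilibrium. Ka = x²/(0.0025 − x).
x is not negligible relative to C₀; solve x² + 0.0012·x − 3e-06 = 0.
x = (−Ka + √(Ka² + 4·Ka·C₀))/2 = 1.23 × 10^-3 M
pH = −log[H+] = −log(1.23 × 10^-3) = 2.91

pH = 2.91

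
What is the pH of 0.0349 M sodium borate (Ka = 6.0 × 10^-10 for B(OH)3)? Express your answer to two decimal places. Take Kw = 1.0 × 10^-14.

pH = 10.88

B(OH)4- is the conjugate base of the weak acid B(OH)3.
Kb = Kw/Ka = 1.0×10^-14 / 6.0 × 10^-10 = 1.67 × 10^-5
Kb = x²/(0.0349 − x) = 1.67 × 10^-5
Neglecting x in the denominator: x = √(1.67 × 10^-5 × 0.0349) = 7.63 × 10^-4 M
(x/C₀ = 2.2% < 5%, so the approximation holds.)
pOH = 3.12, so pH = 14.00 − pOH = 10.88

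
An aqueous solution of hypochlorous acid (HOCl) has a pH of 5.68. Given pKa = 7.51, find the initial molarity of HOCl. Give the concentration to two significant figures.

[H+] = 10^(-5.68) = 2.09 × 10^-6 M = x
Ka = 10^(−7.51) = 3.09 × 10^-8
Ka = x²/(C₀ − x) ⇒ C₀ = x + x²/Ka
C₀ = 2.09 × 10^-6 + (2.09 × 10^-6)²/(3.09 × 10^-8) = 1.43 × 10^-4 M

C₀ = 1.4 × 10^-4 M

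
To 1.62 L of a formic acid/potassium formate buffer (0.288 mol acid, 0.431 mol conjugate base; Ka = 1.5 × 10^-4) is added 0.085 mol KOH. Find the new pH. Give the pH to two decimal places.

After neutralization: n(HCOOH) = 0.203 mol, n(HCOO-) = 0.516 mol.
pKa = −log(1.5 × 10^-4) = 3.824
pH = pKa + log(n_HCOO-/n_HCOOH) = 3.824 + log(0.516/0.203) = 3.824 + (+0.405)

pH = 4.23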